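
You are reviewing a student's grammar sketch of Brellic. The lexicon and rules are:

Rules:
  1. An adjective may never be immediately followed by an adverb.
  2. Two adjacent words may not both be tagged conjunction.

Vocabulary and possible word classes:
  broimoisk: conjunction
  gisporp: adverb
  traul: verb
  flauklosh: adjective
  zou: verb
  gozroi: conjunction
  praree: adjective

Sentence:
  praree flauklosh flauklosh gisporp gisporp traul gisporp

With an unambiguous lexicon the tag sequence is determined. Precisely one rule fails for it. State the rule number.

1

Fixed tagging: adjective adjective adjective adverb adverb verb adverb.
Rule check: R1 fails, R2 ok.
Only rule 1 fails.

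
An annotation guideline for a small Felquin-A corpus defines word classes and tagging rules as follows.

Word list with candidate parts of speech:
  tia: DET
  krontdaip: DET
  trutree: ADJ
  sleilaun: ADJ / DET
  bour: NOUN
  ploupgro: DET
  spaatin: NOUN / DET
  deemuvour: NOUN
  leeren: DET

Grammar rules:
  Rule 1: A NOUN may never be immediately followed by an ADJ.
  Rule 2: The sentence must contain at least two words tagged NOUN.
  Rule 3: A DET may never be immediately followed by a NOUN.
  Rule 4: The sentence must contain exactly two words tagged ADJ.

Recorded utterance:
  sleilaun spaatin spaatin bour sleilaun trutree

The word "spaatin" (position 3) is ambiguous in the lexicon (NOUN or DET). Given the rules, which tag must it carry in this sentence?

NOUN

Candidates per position — 1:sleilaun {ADJ,DET}; 2:spaatin {NOUN,DET}; 3:spaatin {NOUN,DET}; 4:bour {NOUN}; 5:sleilaun {ADJ,DET}; 6:trutree {ADJ}.
Position 1: tagging it DET would leave rule 3 unsatisfiable, so it must be ADJ.
Position 2: tagging it DET would leave rule 3 unsatisfiable, so it must be NOUN.
Position 3: tagging it DET would leave rule 3 unsatisfiable, so it must be NOUN.
Position 5: tagging it ADJ would leave rule 1 unsatisfiable, so it must be DET.
So the tagging must be: ADJ NOUN NOUN NOUN DET ADJ.
Check: rule 1 ok; rule 2 ok; rule 3 ok; rule 4 ok.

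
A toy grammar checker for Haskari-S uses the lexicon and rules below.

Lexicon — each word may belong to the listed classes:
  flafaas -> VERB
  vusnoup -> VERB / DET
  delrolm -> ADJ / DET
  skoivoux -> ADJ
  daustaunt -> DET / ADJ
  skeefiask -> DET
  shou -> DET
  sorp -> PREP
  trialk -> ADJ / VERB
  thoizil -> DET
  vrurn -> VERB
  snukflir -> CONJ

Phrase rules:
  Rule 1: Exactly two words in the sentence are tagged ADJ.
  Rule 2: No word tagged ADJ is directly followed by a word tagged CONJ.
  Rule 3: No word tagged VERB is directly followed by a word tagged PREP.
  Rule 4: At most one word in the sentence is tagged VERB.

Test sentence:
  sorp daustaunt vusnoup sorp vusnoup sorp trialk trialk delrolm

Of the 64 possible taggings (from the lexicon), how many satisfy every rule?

Candidates per position — 1:sorp {PREP}; 2:daustaunt {DET,ADJ}; 3:vusnoup {VERB,DET}; 4:sorp {PREP}; 5:vusnoup {VERB,DET}; 6:sorp {PREP}; 7:trialk {ADJ,VERB}; 8:trialk {ADJ,VERB}; 9:delrolm {ADJ,DET}.
There are 64 candidate sequences in total.
The sequences that satisfy every rule: PREP DET DET PREP DET PREP ADJ ADJ DET; PREP DET DET PREP DET PREP ADJ VERB ADJ; PREP DET DET PREP DET PREP VERB ADJ ADJ; PREP ADJ DET PREP DET PREP ADJ VERB DET; PREP ADJ DET PREP DET PREP VERB ADJ DET.
Count = 5.

5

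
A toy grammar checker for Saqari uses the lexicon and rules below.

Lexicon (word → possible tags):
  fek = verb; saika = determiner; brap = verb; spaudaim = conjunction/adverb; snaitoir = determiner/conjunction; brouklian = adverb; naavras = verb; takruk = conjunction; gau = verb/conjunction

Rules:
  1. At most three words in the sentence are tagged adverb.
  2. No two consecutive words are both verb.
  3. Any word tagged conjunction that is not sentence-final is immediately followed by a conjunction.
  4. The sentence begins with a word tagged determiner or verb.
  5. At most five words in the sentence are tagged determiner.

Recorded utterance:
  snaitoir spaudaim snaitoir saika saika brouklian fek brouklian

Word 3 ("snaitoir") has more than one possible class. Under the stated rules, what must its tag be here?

Candidates per position — 1:snaitoir {determiner,conjunction}; 2:spaudaim {conjunction,adverb}; 3:snaitoir {determiner,conjunction}; 4:saika {determiner}; 5:saika {determiner}; 6:brouklian {adverb}; 7:fek {verb}; 8:brouklian {adverb}.
If word 1 were conjunction, no tagging could satisfy rule 3; so word 1 is determiner.
If word 2 were conjunction, no tagging could satisfy rule 3; so word 2 is adverb.
If word 3 were conjunction, no tagging could satisfy rule 3; so word 3 is determiner.
That leaves exactly one tagging: determiner adverb determiner determiner determiner adverb verb adverb.
Rule-by-rule: rule 1 ✓; rule 2 ✓; rule 3 ✓; rule 4 ✓; rule 5 ✓.

determiner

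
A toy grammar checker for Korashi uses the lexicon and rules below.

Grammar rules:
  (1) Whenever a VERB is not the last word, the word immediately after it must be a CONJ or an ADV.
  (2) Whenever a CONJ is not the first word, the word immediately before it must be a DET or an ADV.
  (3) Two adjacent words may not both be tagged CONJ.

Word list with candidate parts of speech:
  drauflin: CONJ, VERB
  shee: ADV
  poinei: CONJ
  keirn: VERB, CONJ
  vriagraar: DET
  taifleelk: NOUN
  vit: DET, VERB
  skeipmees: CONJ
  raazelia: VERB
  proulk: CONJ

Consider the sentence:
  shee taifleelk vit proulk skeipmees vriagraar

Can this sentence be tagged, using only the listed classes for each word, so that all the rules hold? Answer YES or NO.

NO

Candidates per position — 1:shee {ADV}; 2:taifleelk {NOUN}; 3:vit {DET,VERB}; 4:proulk {CONJ}; 5:skeipmees {CONJ}; 6:vriagraar {DET}.
Rule 2 cannot be satisfied by any choice of tags from the lexicon.
So there is no consistent tagging.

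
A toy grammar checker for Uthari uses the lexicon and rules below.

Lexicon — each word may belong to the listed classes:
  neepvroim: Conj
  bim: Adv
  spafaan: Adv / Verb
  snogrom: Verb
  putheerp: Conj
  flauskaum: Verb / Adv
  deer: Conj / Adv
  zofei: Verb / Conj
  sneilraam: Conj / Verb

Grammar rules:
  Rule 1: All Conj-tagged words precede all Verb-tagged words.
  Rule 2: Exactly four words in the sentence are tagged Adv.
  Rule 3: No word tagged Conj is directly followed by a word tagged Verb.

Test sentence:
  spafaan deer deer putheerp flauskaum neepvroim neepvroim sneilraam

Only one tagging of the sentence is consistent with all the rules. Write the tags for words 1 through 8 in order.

Candidates per position — 1:spafaan {Adv,Verb}; 2:deer {Conj,Adv}; 3:deer {Conj,Adv}; 4:putheerp {Conj}; 5:flauskaum {Verb,Adv}; 6:neepvroim {Conj}; 7:neepvroim {Conj}; 8:sneilraam {Conj,Verb}.
Position 1: tagging it Verb would leave rule 1 unsatisfiable, so it must be Adv.
Position 2: tagging it Conj would leave rule 2 unsatisfiable, so it must be Adv.
Position 3: tagging it Conj would leave rule 2 unsatisfiable, so it must be Adv.
Position 5: tagging it Verb would leave rule 1 unsatisfiable, so it must be Adv.
Position 8: tagging it Verb would leave rule 3 unsatisfiable, so it must be Conj.
The only consistent sequence is: Adv Adv Adv Conj Adv Conj Conj Conj.
Checking: rule 1 satisfied; rule 2 satisfied; rule 3 satisfied.

Adv Adv Adv Conj Adv Conj Conj Conj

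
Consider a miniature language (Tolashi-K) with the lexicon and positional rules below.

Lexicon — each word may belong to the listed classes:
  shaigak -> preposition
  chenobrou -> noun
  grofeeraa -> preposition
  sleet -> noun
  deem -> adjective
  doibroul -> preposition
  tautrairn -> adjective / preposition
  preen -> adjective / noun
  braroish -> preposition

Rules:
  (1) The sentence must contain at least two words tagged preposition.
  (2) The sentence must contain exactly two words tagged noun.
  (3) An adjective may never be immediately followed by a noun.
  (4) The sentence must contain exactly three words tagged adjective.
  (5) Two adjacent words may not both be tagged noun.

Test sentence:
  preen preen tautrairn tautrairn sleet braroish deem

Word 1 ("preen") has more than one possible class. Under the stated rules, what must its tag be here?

Candidates per position — 1:preen {adjective,noun}; 2:preen {adjective,noun}; 3:tautrairn {adjective,preposition}; 4:tautrairn {adjective,preposition}; 5:sleet {noun}; 6:braroish {preposition}; 7:deem {adjective}.
If word 4 were adjective, no tagging could satisfy rule 3; so word 4 is preposition.
Position 1: the remaining choice is settled jointly with positions 2, 3 — only noun at position 1 is part of a tagging that satisfies every rule.
That leaves exactly one tagging: noun adjective adjective preposition noun preposition adjective.
Verifying each rule — rule 1 holds; rule 2 holds; rule 3 holds; rule 4 holds; rule 5 holds.

noun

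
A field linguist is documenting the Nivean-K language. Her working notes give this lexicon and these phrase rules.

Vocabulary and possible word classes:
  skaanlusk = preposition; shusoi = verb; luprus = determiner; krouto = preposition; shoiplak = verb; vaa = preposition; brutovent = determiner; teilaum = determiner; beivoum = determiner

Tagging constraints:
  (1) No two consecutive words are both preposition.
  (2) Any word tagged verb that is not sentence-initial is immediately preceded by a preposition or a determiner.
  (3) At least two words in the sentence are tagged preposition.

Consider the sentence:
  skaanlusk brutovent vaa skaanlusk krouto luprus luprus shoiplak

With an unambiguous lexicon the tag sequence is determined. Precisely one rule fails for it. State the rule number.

Fixed tagging: preposition determiner preposition preposition preposition determiner determiner verb.
Checking each rule: R1 ✗, R2 ✓, R3 ✓.
Only rule 1 fails.

1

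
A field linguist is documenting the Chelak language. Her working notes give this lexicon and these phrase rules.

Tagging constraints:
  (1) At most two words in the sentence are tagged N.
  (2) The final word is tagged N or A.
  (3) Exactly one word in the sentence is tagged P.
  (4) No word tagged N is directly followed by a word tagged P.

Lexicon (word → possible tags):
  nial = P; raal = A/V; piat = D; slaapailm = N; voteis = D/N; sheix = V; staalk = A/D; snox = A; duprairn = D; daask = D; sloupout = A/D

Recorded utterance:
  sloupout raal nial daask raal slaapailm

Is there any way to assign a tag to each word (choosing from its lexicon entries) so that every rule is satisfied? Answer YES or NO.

Candidates per position — 1:sloupout {A,D}; 2:raal {A,V}; 3:nial {P}; 4:daask {D}; 5:raal {A,V}; 6:slaapailm {N}.
One satisfying assignment: D A P D A N.
Checking: rule 1 holds; rule 2 holds; rule 3 holds; rule 4 holds.

YES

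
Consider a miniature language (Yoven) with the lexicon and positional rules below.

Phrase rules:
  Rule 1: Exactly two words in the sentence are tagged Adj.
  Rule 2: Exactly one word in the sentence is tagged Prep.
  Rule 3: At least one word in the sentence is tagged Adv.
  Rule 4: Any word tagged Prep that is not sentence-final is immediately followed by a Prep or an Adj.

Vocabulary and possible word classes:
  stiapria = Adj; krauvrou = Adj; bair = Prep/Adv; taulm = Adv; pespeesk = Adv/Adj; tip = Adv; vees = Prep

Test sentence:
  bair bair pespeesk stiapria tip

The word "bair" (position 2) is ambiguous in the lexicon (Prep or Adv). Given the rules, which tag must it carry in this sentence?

Candidates per position — 1:bair {Prep,Adv}; 2:bair {Prep,Adv}; 3:pespeesk {Adv,Adj}; 4:stiapria {Adj}; 5:tip {Adv}.
If word 3 were Adv, no tagging could satisfy rule 1; so word 3 is Adj.
Position 2: the remaining choice is settled jointly with positions 1 — only Prep at position 2 is part of a tagging that satisfies every rule.
That leaves exactly one tagging: Adv Prep Adj Adj Adv.
Rule-by-rule: rule 1 ✓; rule 2 ✓; rule 3 ✓; rule 4 ✓.

Prep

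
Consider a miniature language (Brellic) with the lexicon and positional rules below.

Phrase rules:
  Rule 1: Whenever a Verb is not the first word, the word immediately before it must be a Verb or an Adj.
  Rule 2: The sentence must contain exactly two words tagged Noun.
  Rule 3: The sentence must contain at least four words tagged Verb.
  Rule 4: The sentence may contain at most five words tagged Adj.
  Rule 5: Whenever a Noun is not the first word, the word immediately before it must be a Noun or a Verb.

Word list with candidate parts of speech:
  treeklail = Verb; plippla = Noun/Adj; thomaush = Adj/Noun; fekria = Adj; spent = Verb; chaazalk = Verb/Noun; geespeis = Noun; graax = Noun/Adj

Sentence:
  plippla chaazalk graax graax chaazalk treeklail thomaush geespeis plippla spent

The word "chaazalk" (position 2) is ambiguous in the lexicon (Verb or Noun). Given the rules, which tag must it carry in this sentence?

Candidates per position — 1:plippla {Noun,Adj}; 2:chaazalk {Verb,Noun}; 3:graax {Noun,Adj}; 4:graax {Noun,Adj}; 5:chaazalk {Verb,Noun}; 6:treeklail {Verb}; 7:thomaush {Adj,Noun}; 8:geespeis {Noun}; 9:plippla {Noun,Adj}; 10:spent {Verb}.
Word 2 cannot be Noun — rule 3 would then fail for every completion. It is Verb.
Word 4 cannot be Noun — rule 1 would then fail for every completion. It is Adj.
Word 5 cannot be Noun — rule 1 would then fail for every completion. It is Verb.
Word 7 cannot be Adj — rule 5 would then fail for every completion. It is Noun.
Word 9 cannot be Noun — rule 1 would then fail for every completion. It is Adj.
Word 1 cannot be Noun — rule 1 would then fail for every completion. It is Adj.
Word 3 cannot be Noun — rule 2 would then fail for every completion. It is Adj.
The unique satisfying tagging is: Adj Verb Adj Adj Verb Verb Noun Noun Adj Verb.
Rule-by-rule: rule 1 satisfied; rule 2 satisfied; rule 3 satisfied; rule 4 satisfied; rule 5 satisfied.

Verb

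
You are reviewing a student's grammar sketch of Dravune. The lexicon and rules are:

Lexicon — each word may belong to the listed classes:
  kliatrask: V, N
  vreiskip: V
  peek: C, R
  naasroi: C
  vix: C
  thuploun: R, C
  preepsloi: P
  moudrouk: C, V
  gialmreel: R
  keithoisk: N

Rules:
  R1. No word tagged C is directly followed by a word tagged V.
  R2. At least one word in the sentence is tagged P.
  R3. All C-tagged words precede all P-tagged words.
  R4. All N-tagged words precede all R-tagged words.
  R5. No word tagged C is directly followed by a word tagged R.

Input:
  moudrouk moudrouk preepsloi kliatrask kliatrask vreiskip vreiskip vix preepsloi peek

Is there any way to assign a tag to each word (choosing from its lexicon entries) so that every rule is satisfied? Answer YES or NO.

NO

Candidates per position — 1:moudrouk {C,V}; 2:moudrouk {C,V}; 3:preepsloi {P}; 4:kliatrask {V,N}; 5:kliatrask {V,N}; 6:vreiskip {V}; 7:vreiskip {V}; 8:vix {C}; 9:preepsloi {P}; 10:peek {C,R}.
Rule 3 cannot be satisfied by any choice of tags from the lexicon.
So there is no consistent tagging.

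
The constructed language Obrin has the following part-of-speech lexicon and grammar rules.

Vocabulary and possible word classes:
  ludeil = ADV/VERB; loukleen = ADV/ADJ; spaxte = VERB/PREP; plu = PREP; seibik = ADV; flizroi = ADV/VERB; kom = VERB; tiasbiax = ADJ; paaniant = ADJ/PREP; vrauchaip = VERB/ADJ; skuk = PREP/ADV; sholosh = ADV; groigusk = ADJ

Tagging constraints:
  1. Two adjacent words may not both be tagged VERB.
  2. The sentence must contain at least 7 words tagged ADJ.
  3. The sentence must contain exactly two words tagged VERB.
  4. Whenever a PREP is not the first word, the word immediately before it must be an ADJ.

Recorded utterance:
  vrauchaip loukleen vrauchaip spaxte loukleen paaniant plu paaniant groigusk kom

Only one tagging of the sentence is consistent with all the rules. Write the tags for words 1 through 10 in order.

ADJ ADJ ADJ VERB ADJ ADJ PREP ADJ ADJ VERB

Candidates per position — 1:vrauchaip {VERB,ADJ}; 2:loukleen {ADV,ADJ}; 3:vrauchaip {VERB,ADJ}; 4:spaxte {VERB,PREP}; 5:loukleen {ADV,ADJ}; 6:paaniant {ADJ,PREP}; 7:plu {PREP}; 8:paaniant {ADJ,PREP}; 9:groigusk {ADJ}; 10:kom {VERB}.
If word 1 were VERB, no tagging could satisfy rule 2; so word 1 is ADJ.
If word 2 were ADV, no tagging could satisfy rule 2; so word 2 is ADJ.
If word 3 were VERB, no tagging could satisfy rule 2; so word 3 is ADJ.
If word 4 were PREP, no tagging could satisfy rule 3; so word 4 is VERB.
If word 5 were ADV, no tagging could satisfy rule 2; so word 5 is ADJ.
If word 6 were PREP, no tagging could satisfy rule 2; so word 6 is ADJ.
If word 8 were PREP, no tagging could satisfy rule 2; so word 8 is ADJ.
So the tagging must be: ADJ ADJ ADJ VERB ADJ ADJ PREP ADJ ADJ VERB.
Verifying each rule — rule 1 ✓; rule 2 ✓; rule 3 ✓; rule 4 ✓.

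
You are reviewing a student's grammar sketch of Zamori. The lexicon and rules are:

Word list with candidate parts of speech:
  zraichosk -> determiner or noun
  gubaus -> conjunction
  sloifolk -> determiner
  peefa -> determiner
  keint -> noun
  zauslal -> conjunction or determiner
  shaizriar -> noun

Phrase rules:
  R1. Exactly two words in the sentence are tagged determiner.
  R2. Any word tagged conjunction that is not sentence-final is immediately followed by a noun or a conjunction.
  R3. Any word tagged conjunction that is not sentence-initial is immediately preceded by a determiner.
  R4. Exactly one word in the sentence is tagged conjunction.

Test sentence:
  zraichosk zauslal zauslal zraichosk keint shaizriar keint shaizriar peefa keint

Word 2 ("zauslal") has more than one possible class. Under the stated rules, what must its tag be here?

determiner

Candidates per position — 1:zraichosk {determiner,noun}; 2:zauslal {conjunction,determiner}; 3:zauslal {conjunction,determiner}; 4:zraichosk {determiner,noun}; 5:keint {noun}; 6:shaizriar {noun}; 7:keint {noun}; 8:shaizriar {noun}; 9:peefa {determiner}; 10:keint {noun}.
Position 2: the remaining choice is settled jointly with positions 1, 3, 4 — only determiner at position 2 is part of a tagging that satisfies every rule.
The only consistent sequence is: noun determiner conjunction noun noun noun noun noun determiner noun.
Rule-by-rule: rule 1 ok; rule 2 ok; rule 3 ok; rule 4 ok.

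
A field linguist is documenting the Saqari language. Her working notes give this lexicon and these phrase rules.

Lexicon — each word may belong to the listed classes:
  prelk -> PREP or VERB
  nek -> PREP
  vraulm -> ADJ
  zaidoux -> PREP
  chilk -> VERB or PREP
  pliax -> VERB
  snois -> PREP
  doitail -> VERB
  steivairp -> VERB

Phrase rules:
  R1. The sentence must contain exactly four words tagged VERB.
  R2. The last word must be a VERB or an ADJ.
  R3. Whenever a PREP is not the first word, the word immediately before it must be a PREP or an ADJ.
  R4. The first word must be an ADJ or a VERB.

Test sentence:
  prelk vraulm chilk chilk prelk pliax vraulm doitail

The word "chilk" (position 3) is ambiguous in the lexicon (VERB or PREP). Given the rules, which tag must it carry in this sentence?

Candidates per position — 1:prelk {PREP,VERB}; 2:vraulm {ADJ}; 3:chilk {VERB,PREP}; 4:chilk {VERB,PREP}; 5:prelk {PREP,VERB}; 6:pliax {VERB}; 7:vraulm {ADJ}; 8:doitail {VERB}.
At position 1, choosing PREP makes rule 4 impossible to satisfy; hence VERB.
Position 3: the remaining choice is settled jointly with positions 4, 5 — only PREP at position 3 is part of a tagging that satisfies every rule.
The only consistent sequence is: VERB ADJ PREP PREP VERB VERB ADJ VERB.
Rule-by-rule: rule 1 satisfied; rule 2 satisfied; rule 3 satisfied; rule 4 satisfied.

PREP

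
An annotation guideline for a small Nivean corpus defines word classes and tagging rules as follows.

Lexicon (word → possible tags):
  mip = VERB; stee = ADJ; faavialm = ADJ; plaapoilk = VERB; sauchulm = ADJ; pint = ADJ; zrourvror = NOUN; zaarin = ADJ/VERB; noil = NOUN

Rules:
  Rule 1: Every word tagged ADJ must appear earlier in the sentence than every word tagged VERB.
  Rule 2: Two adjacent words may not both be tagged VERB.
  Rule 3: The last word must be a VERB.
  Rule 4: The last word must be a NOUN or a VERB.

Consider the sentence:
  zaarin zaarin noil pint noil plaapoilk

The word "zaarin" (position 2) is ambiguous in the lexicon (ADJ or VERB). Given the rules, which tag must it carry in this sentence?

ADJ

Candidates per position — 1:zaarin {ADJ,VERB}; 2:zaarin {ADJ,VERB}; 3:noil {NOUN}; 4:pint {ADJ}; 5:noil {NOUN}; 6:plaapoilk {VERB}.
Word 1 cannot be VERB — rule 1 would then fail for every completion. It is ADJ.
Word 2 cannot be VERB — rule 1 would then fail for every completion. It is ADJ.
So the tagging must be: ADJ ADJ NOUN ADJ NOUN VERB.
Rule-by-rule: rule 1 ✓; rule 2 ✓; rule 3 ✓; rule 4 ✓.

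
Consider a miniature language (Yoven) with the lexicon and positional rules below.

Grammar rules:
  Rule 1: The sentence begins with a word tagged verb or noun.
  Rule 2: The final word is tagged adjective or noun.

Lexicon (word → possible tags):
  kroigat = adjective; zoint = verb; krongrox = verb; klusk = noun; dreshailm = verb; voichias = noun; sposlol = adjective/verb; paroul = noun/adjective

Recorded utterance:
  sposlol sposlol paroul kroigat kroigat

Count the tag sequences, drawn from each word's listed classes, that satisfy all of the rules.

Candidates per position — 1:sposlol {adjective,verb}; 2:sposlol {adjective,verb}; 3:paroul {noun,adjective}; 4:kroigat {adjective}; 5:kroigat {adjective}.
There are 8 candidate sequences in total.
The sequences that satisfy every rule: verb adjective noun adjective adjective; verb adjective adjective adjective adjective; verb verb noun adjective adjective; verb verb adjective adjective adjective.
Count = 4.

4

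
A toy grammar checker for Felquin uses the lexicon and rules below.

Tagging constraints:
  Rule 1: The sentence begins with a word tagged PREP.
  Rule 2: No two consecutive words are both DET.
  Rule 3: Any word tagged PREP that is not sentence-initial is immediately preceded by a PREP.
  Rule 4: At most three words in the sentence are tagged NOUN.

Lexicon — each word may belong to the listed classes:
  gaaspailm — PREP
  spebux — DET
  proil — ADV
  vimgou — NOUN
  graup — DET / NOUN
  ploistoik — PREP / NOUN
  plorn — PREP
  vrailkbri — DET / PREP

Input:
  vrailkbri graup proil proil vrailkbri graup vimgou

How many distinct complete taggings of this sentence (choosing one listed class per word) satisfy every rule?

2

Candidates per position — 1:vrailkbri {DET,PREP}; 2:graup {DET,NOUN}; 3:proil {ADV}; 4:proil {ADV}; 5:vrailkbri {DET,PREP}; 6:graup {DET,NOUN}; 7:vimgou {NOUN}.
There are 16 candidate sequences in total.
The sequences that satisfy every rule: PREP DET ADV ADV DET NOUN NOUN; PREP NOUN ADV ADV DET NOUN NOUN.
Count = 2.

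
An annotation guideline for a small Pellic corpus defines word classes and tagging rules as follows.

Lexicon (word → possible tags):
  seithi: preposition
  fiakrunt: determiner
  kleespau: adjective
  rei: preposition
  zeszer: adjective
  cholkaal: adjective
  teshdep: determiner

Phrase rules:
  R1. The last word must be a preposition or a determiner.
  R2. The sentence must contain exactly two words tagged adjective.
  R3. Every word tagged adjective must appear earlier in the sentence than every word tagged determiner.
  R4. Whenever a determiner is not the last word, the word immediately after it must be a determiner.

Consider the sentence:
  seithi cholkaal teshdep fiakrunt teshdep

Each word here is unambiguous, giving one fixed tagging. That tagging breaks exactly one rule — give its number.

Fixed tagging: preposition adjective determiner determiner determiner.
Rule check: R1 ok, R2 fails, R3 ok, R4 ok.
Only rule 2 fails.

2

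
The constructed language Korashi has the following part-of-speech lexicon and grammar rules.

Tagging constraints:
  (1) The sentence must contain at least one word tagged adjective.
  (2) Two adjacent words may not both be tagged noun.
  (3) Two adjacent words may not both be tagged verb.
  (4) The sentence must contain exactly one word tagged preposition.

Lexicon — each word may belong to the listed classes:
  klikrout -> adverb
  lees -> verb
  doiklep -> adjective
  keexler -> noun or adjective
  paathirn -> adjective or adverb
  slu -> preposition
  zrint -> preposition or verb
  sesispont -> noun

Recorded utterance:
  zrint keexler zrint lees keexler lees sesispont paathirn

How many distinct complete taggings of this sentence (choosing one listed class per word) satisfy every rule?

7

Candidates per position — 1:zrint {preposition,verb}; 2:keexler {noun,adjective}; 3:zrint {preposition,verb}; 4:lees {verb}; 5:keexler {noun,adjective}; 6:lees {verb}; 7:sesispont {noun}; 8:paathirn {adjective,adverb}.
There are 32 candidate sequences in total.
Checking each against the rules leaves 7 sequences.
Count = 7.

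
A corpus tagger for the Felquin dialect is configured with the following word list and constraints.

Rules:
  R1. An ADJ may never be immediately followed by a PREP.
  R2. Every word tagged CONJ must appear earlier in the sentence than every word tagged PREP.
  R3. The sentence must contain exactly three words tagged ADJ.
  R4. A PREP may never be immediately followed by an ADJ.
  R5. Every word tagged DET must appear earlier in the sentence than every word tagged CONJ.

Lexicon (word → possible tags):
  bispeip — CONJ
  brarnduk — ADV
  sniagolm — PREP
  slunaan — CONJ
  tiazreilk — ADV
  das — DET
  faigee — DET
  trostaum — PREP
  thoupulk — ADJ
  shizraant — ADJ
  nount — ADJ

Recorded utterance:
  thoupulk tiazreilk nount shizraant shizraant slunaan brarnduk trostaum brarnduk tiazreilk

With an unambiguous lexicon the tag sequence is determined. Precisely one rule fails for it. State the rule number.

Fixed tagging: ADJ ADV ADJ ADJ ADJ CONJ ADV PREP ADV ADV.
Rule check: R1 holds, R2 holds, R3 violated, R4 holds, R5 holds.
Only rule 3 fails.

3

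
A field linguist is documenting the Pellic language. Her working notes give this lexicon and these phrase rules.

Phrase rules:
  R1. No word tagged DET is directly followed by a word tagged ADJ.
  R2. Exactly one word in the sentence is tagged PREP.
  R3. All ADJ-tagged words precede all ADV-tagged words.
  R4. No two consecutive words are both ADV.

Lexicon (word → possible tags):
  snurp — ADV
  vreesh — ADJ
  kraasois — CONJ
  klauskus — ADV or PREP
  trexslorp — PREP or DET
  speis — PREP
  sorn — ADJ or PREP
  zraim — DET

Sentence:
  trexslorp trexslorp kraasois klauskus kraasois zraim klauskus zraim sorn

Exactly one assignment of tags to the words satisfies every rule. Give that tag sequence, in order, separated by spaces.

DET DET CONJ ADV CONJ DET ADV DET PREP

Candidates per position — 1:trexslorp {PREP,DET}; 2:trexslorp {PREP,DET}; 3:kraasois {CONJ}; 4:klauskus {ADV,PREP}; 5:kraasois {CONJ}; 6:zraim {DET}; 7:klauskus {ADV,PREP}; 8:zraim {DET}; 9:sorn {ADJ,PREP}.
Position 9: tagging it ADJ would leave rule 1 unsatisfiable, so it must be PREP.
Position 1: tagging it PREP would leave rule 2 unsatisfiable, so it must be DET.
Position 2: tagging it PREP would leave rule 2 unsatisfiable, so it must be DET.
Position 4: tagging it PREP would leave rule 2 unsatisfiable, so it must be ADV.
Position 7: tagging it PREP would leave rule 2 unsatisfiable, so it must be ADV.
That leaves exactly one tagging: DET DET CONJ ADV CONJ DET ADV DET PREP.
Checking: rule 1 ok; rule 2 ok; rule 3 ok; rule 4 ok.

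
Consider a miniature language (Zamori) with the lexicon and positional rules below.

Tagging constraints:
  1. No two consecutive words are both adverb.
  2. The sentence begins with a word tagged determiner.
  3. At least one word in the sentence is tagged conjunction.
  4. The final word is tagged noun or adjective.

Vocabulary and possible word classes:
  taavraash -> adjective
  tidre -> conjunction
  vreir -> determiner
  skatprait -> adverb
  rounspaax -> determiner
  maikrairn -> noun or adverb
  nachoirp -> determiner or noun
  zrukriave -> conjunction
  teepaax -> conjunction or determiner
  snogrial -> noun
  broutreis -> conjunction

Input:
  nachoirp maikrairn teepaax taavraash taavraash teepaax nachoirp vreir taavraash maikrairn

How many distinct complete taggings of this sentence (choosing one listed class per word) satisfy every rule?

12

Candidates per position — 1:nachoirp {determiner,noun}; 2:maikrairn {noun,adverb}; 3:teepaax {conjunction,determiner}; 4:taavraash {adjective}; 5:taavraash {adjective}; 6:teepaax {conjunction,determiner}; 7:nachoirp {determiner,noun}; 8:vreir {determiner}; 9:taavraash {adjective}; 10:maikrairn {noun,adverb}.
There are 64 candidate sequences in total.
Checking each against the rules leaves 12 sequences.
Count = 12.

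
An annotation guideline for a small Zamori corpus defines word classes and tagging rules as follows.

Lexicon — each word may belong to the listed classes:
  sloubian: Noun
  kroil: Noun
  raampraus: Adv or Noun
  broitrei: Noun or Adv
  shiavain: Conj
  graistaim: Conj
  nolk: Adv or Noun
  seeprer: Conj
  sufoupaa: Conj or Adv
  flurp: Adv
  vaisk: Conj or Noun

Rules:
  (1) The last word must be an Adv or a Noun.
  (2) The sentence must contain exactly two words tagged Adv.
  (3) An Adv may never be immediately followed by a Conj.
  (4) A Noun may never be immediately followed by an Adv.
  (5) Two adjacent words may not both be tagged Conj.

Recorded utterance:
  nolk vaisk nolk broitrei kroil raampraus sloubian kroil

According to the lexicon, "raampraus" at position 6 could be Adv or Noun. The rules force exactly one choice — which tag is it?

Candidates per position — 1:nolk {Adv,Noun}; 2:vaisk {Conj,Noun}; 3:nolk {Adv,Noun}; 4:broitrei {Noun,Adv}; 5:kroil {Noun}; 6:raampraus {Adv,Noun}; 7:sloubian {Noun}; 8:kroil {Noun}.
Position 6: Adv is ruled out by rule 4; that leaves Noun.
The remaining ambiguous positions (1, 2, 3, 4) are resolved jointly — only one combination satisfies every rule.
So the tagging must be: Noun Conj Adv Adv Noun Noun Noun Noun.
Checking: rule 1 ok; rule 2 ok; rule 3 ok; rule 4 ok; rule 5 ok.

Noun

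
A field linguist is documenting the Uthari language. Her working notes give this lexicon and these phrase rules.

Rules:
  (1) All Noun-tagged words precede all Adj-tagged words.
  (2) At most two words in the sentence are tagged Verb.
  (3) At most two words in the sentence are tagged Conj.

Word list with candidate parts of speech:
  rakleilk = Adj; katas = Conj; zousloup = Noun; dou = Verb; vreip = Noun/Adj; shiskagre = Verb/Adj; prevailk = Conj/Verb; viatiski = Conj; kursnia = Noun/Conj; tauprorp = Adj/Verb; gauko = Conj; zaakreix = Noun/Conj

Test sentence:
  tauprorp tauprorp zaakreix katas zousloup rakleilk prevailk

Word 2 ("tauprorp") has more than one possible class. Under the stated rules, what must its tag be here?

Candidates per position — 1:tauprorp {Adj,Verb}; 2:tauprorp {Adj,Verb}; 3:zaakreix {Noun,Conj}; 4:katas {Conj}; 5:zousloup {Noun}; 6:rakleilk {Adj}; 7:prevailk {Conj,Verb}.
At position 1, choosing Adj makes rule 1 impossible to satisfy; hence Verb.
At position 2, choosing Adj makes rule 1 impossible to satisfy; hence Verb.
At position 7, choosing Verb makes rule 2 impossible to satisfy; hence Conj.
At position 3, choosing Conj makes rule 3 impossible to satisfy; hence Noun.
The unique satisfying tagging is: Verb Verb Noun Conj Noun Adj Conj.
Verifying each rule — rule 1 satisfied; rule 2 satisfied; rule 3 satisfied.

Verb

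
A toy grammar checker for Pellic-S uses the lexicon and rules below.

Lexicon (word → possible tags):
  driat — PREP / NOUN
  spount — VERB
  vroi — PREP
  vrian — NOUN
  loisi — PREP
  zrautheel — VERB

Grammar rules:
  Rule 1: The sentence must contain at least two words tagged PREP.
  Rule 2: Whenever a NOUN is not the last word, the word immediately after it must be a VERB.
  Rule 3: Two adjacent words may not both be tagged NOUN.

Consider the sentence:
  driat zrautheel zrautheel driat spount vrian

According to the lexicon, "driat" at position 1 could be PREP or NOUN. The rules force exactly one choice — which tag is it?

PREP

Candidates per position — 1:driat {PREP,NOUN}; 2:zrautheel {VERB}; 3:zrautheel {VERB}; 4:driat {PREP,NOUN}; 5:spount {VERB}; 6:vrian {NOUN}.
Word 1 cannot be NOUN — rule 1 would then fail for every completion. It is PREP.
Word 4 cannot be NOUN — rule 1 would then fail for every completion. It is PREP.
The only consistent sequence is: PREP VERB VERB PREP VERB NOUN.
Checking: rule 1 ✓; rule 2 ✓; rule 3 ✓.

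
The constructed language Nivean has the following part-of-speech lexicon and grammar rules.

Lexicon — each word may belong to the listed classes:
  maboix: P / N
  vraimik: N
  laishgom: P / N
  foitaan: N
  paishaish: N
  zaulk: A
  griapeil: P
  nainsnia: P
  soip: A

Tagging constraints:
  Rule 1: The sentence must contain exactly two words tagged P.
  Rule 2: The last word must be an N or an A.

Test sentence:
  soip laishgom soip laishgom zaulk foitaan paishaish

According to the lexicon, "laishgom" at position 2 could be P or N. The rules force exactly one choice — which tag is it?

Candidates per position — 1:soip {A}; 2:laishgom {P,N}; 3:soip {A}; 4:laishgom {P,N}; 5:zaulk {A}; 6:foitaan {N}; 7:paishaish {N}.
Position 2: tagging it N would leave rule 1 unsatisfiable, so it must be P.
Position 4: tagging it N would leave rule 1 unsatisfiable, so it must be P.
That leaves exactly one tagging: A P A P A N N.
Check: rule 1 ok; rule 2 ok.

P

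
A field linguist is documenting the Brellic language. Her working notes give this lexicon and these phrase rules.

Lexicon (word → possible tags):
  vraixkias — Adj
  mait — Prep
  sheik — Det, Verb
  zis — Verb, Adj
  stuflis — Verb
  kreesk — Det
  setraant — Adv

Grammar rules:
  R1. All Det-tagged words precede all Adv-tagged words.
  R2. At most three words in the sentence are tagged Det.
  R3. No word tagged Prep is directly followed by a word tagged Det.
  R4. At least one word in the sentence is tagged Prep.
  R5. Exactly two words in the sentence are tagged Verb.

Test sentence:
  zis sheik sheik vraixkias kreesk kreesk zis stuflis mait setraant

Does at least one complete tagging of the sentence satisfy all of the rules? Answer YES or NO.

YES

Candidates per position — 1:zis {Verb,Adj}; 2:sheik {Det,Verb}; 3:sheik {Det,Verb}; 4:vraixkias {Adj}; 5:kreesk {Det}; 6:kreesk {Det}; 7:zis {Verb,Adj}; 8:stuflis {Verb}; 9:mait {Prep}; 10:setraant {Adv}.
One satisfying assignment: Adj Verb Det Adj Det Det Adj Verb Prep Adv.
Checking: rule 1 ok; rule 2 ok; rule 3 ok; rule 4 ok; rule 5 ok.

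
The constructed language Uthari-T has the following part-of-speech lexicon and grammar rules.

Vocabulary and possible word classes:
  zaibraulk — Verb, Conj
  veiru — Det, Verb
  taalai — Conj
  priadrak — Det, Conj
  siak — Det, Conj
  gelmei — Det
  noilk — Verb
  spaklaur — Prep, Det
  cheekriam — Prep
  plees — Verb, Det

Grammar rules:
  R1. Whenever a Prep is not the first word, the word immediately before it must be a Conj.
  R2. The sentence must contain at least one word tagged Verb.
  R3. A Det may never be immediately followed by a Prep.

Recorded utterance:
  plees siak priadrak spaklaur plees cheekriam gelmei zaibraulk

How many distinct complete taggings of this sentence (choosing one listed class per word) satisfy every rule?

0

Candidates per position — 1:plees {Verb,Det}; 2:siak {Det,Conj}; 3:priadrak {Det,Conj}; 4:spaklaur {Prep,Det}; 5:plees {Verb,Det}; 6:cheekriam {Prep}; 7:gelmei {Det}; 8:zaibraulk {Verb,Conj}.
There are 64 candidate sequences in total.
Rule 1 cannot be satisfied by any choice of tags from the lexicon.
So there is no consistent tagging.
Count = 0.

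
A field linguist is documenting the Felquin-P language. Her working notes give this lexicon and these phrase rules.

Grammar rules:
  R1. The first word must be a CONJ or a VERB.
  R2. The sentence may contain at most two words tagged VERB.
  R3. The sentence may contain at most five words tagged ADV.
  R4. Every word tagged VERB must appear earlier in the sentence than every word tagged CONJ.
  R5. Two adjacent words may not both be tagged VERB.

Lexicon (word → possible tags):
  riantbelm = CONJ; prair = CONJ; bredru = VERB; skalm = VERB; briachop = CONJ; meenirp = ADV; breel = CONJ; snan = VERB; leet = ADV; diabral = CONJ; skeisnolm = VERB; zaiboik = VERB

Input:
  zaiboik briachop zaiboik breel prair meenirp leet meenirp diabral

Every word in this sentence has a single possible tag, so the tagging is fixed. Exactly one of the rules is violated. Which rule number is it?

Fixed tagging: VERB CONJ VERB CONJ CONJ ADV ADV ADV CONJ.
Applying the rules: R1 ok, R2 ok, R3 ok, R4 fails, R5 ok.
Only rule 4 fails.

4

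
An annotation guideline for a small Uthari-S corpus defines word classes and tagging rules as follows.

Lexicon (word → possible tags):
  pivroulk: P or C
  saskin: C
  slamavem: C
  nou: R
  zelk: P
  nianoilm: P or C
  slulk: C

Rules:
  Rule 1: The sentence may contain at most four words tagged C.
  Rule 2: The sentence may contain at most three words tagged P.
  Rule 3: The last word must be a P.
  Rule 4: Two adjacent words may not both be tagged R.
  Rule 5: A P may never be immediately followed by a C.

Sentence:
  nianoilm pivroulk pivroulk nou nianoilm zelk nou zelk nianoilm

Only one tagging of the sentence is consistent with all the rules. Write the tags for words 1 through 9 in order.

Candidates per position — 1:nianoilm {P,C}; 2:pivroulk {P,C}; 3:pivroulk {P,C}; 4:nou {R}; 5:nianoilm {P,C}; 6:zelk {P}; 7:nou {R}; 8:zelk {P}; 9:nianoilm {P,C}.
Word 9 cannot be C — rule 3 would then fail for every completion. It is P.
Word 1 cannot be P — rule 2 would then fail for every completion. It is C.
Word 2 cannot be P — rule 2 would then fail for every completion. It is C.
Word 3 cannot be P — rule 2 would then fail for every completion. It is C.
Word 5 cannot be P — rule 2 would then fail for every completion. It is C.
That leaves exactly one tagging: C C C R C P R P P.
Check: rule 1 satisfied; rule 2 satisfied; rule 3 satisfied; rule 4 satisfied; rule 5 satisfied.

C C C R C P R P P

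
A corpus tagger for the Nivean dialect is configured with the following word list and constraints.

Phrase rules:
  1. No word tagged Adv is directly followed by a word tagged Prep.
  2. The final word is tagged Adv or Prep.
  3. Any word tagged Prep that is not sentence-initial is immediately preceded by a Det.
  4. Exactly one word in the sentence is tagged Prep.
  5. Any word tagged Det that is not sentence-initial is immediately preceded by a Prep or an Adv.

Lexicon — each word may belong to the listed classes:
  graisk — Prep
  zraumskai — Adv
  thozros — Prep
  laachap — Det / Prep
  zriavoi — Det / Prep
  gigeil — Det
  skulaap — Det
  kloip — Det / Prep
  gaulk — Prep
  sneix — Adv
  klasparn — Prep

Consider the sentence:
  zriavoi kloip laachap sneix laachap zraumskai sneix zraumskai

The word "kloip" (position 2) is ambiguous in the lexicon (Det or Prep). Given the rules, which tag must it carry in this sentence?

Candidates per position — 1:zriavoi {Det,Prep}; 2:kloip {Det,Prep}; 3:laachap {Det,Prep}; 4:sneix {Adv}; 5:laachap {Det,Prep}; 6:zraumskai {Adv}; 7:sneix {Adv}; 8:zraumskai {Adv}.
Word 5 cannot be Prep — rule 1 would then fail for every completion. It is Det.
Position 2: the remaining choice is settled jointly with positions 1, 3 — only Prep at position 2 is part of a tagging that satisfies every rule.
So the tagging must be: Det Prep Det Adv Det Adv Adv Adv.
Verifying each rule — rule 1 ok; rule 2 ok; rule 3 ok; rule 4 ok; rule 5 ok.

Prep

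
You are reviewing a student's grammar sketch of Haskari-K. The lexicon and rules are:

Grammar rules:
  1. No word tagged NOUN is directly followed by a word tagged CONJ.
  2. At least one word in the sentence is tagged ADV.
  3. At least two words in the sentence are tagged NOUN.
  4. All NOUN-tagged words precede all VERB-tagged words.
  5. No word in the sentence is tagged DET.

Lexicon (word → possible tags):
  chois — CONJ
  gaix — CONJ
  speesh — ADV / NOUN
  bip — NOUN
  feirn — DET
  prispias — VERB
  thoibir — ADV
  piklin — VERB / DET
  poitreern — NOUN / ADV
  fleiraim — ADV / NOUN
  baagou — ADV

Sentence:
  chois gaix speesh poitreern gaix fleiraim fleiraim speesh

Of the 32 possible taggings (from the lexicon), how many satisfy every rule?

Candidates per position — 1:chois {CONJ}; 2:gaix {CONJ}; 3:speesh {ADV,NOUN}; 4:poitreern {NOUN,ADV}; 5:gaix {CONJ}; 6:fleiraim {ADV,NOUN}; 7:fleiraim {ADV,NOUN}; 8:speesh {ADV,NOUN}.
There are 32 candidate sequences in total.
Checking each against the rules leaves 11 sequences.
Count = 11.

11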